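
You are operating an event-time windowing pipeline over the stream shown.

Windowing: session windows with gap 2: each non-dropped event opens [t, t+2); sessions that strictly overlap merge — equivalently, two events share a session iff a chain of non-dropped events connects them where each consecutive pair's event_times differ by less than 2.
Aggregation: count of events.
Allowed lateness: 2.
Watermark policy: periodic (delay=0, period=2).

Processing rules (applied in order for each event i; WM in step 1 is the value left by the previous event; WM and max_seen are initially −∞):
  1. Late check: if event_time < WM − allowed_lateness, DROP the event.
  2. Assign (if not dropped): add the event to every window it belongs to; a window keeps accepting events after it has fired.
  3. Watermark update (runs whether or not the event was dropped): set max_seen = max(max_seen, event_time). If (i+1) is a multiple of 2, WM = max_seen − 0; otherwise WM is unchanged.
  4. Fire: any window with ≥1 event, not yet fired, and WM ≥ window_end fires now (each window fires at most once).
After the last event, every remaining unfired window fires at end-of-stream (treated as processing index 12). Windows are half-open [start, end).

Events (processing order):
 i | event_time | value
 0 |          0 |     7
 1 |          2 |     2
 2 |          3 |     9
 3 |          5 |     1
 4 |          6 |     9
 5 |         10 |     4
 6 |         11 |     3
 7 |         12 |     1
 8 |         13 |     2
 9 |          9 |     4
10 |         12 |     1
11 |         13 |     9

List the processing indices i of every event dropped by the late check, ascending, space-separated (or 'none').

i=0 t=0 v=7: → [0,2); WM=−∞
i=1 t=2 v=2: → [2,4); WM=2
i=2 t=3 v=9: → [2,5); WM=2
i=3 t=5 v=1: → [5,7); WM=5
i=4 t=6 v=9: → [5,8); WM=5
i=5 t=10 v=4: → [10,12); WM=10
i=6 t=11 v=3: → [10,13); WM=10
i=7 t=12 v=1: → [10,14); WM=12
i=8 t=13 v=2: → [10,15); WM=12
i=9 t=9 v=4: DROP (t<12-2); WM=13
i=10 t=12 v=1: → [10,15); WM=13
i=11 t=13 v=9: → [10,15); WM=13

9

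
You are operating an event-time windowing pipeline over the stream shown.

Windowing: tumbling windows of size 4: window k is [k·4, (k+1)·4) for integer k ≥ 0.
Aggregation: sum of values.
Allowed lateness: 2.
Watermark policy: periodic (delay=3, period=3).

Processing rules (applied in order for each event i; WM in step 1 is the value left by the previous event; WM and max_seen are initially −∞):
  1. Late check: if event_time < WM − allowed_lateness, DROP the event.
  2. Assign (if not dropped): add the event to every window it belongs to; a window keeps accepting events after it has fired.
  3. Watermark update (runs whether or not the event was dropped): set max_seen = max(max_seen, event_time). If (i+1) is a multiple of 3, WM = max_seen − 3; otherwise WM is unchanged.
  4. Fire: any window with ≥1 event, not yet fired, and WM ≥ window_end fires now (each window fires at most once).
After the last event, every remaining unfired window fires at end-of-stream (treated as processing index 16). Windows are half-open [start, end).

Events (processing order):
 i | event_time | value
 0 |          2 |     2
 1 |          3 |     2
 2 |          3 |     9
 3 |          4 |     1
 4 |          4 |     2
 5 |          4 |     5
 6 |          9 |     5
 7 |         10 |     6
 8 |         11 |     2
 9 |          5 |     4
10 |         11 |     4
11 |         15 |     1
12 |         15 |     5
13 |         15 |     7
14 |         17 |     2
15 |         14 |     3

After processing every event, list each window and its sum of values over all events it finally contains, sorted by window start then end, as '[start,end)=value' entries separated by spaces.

i=0 t=2 v=2: → [0,4); WM=−∞
i=1 t=3 v=2: → [0,4); WM=−∞
i=2 t=3 v=9: → [0,4); WM=0
i=3 t=4 v=1: → [4,8); WM=0
i=4 t=4 v=2: → [4,8); WM=0
i=5 t=4 v=5: → [4,8); WM=1
i=6 t=9 v=5: → [8,12); WM=1
i=7 t=10 v=6: → [8,12); WM=1
i=8 t=11 v=2: → [8,12); WM=8; [0,4) fires=13 [4,8) fires=8
i=9 t=5 v=4: DROP (t<8-2); WM=8
i=10 t=11 v=4: → [8,12); WM=8
i=11 t=15 v=1: → [12,16); WM=12; [8,12) fires=17
i=12 t=15 v=5: → [12,16); WM=12
i=13 t=15 v=7: → [12,16); WM=12
i=14 t=17 v=2: → [16,20); WM=14
i=15 t=14 v=3: → [12,16); WM=14

[0,4)=13 [4,8)=8 [8,12)=17 [12,16)=16 [16,20)=2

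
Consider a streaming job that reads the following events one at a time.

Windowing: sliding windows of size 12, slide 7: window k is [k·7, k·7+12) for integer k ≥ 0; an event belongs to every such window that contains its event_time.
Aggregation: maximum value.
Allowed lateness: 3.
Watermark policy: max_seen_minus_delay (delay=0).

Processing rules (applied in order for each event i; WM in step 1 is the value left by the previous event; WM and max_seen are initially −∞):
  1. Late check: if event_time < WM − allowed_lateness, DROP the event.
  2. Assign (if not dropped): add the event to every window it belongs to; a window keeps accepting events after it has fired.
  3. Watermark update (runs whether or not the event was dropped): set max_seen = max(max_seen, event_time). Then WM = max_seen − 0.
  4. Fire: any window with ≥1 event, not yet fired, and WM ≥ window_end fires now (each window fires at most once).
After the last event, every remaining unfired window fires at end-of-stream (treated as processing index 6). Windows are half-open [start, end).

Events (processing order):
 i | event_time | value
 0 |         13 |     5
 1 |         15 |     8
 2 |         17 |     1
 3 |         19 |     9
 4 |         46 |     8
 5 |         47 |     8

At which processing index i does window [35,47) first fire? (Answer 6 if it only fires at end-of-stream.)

i=0 t=13 v=5: → [7,19); WM=13
i=1 t=15 v=8: → [14,26),[7,19); WM=15
i=2 t=17 v=1: → [14,26),[7,19); WM=17
i=3 t=19 v=9: → [14,26); WM=19; [7,19) fires=8
i=4 t=46 v=8: → [42,54),[35,47); WM=46; [14,26) fires=9
i=5 t=47 v=8: → [42,54); WM=47; [35,47) fires=8

5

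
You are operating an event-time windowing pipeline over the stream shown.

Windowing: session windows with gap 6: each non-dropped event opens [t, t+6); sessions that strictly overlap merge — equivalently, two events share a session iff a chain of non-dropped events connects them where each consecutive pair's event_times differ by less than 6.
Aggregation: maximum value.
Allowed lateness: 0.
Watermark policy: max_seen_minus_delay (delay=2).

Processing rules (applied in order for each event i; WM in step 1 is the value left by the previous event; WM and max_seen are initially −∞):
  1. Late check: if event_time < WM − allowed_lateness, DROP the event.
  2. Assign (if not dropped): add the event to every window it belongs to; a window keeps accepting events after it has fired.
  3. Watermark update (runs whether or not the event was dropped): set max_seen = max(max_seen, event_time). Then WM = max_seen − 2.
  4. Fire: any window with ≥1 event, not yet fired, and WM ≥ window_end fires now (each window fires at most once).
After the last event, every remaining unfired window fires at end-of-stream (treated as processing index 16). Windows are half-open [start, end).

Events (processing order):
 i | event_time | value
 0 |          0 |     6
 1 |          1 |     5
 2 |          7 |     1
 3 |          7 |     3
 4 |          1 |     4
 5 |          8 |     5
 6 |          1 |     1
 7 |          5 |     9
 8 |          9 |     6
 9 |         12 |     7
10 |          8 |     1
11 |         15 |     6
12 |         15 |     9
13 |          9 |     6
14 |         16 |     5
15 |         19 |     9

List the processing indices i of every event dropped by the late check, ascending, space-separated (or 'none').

i=0 t=0 v=6: → [0,6); WM=-2
i=1 t=1 v=5: → [0,7); WM=-1
i=2 t=7 v=1: → [7,13); WM=5
i=3 t=7 v=3: → [7,13); WM=5
i=4 t=1 v=4: DROP (t<5-0); WM=5
i=5 t=8 v=5: → [7,14); WM=6
i=6 t=1 v=1: DROP (t<6-0); WM=6
i=7 t=5 v=9: DROP (t<6-0); WM=6
i=8 t=9 v=6: → [7,15); WM=7
i=9 t=12 v=7: → [7,18); WM=10
i=10 t=8 v=1: DROP (t<10-0); WM=10
i=11 t=15 v=6: → [7,21); WM=13
i=12 t=15 v=9: → [7,21); WM=13
i=13 t=9 v=6: DROP (t<13-0); WM=13
i=14 t=16 v=5: → [7,22); WM=14
i=15 t=19 v=9: → [7,25); WM=17

4 6 7 10 13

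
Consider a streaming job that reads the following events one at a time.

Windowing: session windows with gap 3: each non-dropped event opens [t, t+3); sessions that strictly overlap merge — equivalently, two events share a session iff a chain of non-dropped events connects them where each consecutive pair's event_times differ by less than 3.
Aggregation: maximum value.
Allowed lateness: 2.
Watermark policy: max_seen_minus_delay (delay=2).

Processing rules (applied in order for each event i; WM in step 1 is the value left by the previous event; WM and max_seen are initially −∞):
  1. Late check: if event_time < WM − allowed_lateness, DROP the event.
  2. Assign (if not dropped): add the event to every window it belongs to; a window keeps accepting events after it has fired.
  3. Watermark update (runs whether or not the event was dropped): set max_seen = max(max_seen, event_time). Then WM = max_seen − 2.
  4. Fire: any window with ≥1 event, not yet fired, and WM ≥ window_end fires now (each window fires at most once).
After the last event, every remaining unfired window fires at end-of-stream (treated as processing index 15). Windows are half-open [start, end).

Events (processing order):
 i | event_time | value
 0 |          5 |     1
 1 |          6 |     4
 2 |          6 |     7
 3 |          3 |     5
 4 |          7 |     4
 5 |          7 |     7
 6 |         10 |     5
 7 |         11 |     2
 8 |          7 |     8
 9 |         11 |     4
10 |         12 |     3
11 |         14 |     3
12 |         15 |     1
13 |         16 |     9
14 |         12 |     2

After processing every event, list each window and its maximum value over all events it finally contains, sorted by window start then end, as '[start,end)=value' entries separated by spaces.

i=0 t=5 v=1: → [5,8); WM=3
i=1 t=6 v=4: → [5,9); WM=4
i=2 t=6 v=7: → [5,9); WM=4
i=3 t=3 v=5: → [3,9); WM=4
i=4 t=7 v=4: → [3,10); WM=5
i=5 t=7 v=7: → [3,10); WM=5
i=6 t=10 v=5: → [10,13); WM=8
i=7 t=11 v=2: → [10,14); WM=9
i=8 t=7 v=8: → [3,10); WM=9
i=9 t=11 v=4: → [10,14); WM=9
i=10 t=12 v=3: → [10,15); WM=10
i=11 t=14 v=3: → [10,17); WM=12
i=12 t=15 v=1: → [10,18); WM=13
i=13 t=16 v=9: → [10,19); WM=14
i=14 t=12 v=2: → [10,19); WM=14

[3,10)=8 [10,19)=9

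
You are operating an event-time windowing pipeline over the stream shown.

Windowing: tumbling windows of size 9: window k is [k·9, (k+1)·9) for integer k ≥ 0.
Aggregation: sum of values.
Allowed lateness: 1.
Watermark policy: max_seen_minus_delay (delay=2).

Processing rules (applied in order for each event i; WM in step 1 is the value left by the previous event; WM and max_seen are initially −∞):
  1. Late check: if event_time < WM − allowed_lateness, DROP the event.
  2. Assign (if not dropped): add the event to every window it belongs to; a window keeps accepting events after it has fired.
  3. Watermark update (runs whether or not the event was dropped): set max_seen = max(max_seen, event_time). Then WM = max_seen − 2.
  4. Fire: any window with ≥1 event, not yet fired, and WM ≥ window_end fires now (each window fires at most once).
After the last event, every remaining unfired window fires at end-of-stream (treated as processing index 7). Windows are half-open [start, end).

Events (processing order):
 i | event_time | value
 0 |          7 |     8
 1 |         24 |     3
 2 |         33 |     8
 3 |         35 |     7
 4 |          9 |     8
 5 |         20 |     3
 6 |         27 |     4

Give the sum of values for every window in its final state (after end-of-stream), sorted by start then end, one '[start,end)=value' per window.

[0,9)=8 [18,27)=3 [27,36)=15

i=0 t=7 v=8: → [0,9); WM=5
i=1 t=24 v=3: → [18,27); WM=22; [0,9) fires=8
i=2 t=33 v=8: → [27,36); WM=31; [18,27) fires=3
i=3 t=35 v=7: → [27,36); WM=33
i=4 t=9 v=8: DROP (t<33-1); WM=33
i=5 t=20 v=3: DROP (t<33-1); WM=33
i=6 t=27 v=4: DROP (t<33-1); WM=33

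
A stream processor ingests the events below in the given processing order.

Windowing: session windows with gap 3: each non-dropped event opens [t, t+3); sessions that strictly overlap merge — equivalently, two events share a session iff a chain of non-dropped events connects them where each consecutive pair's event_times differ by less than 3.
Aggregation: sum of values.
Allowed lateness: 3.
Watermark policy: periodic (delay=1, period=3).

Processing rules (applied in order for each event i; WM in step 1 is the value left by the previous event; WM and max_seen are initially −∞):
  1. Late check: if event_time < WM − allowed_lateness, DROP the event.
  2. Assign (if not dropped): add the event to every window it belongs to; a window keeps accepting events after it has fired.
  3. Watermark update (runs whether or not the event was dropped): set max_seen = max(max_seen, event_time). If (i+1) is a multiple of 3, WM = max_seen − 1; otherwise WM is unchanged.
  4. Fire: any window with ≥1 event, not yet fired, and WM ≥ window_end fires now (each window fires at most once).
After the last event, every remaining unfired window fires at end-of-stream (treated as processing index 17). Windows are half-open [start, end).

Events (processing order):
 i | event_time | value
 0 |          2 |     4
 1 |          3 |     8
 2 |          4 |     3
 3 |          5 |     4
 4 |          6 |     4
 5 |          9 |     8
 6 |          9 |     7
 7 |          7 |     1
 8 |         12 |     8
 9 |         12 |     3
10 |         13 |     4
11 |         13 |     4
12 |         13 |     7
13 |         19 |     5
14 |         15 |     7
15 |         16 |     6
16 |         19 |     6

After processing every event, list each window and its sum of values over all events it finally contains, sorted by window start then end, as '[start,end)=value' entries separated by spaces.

[2,12)=39 [12,19)=39 [19,22)=11

i=0 t=2 v=4: → [2,5); WM=−∞
i=1 t=3 v=8: → [2,6); WM=−∞
i=2 t=4 v=3: → [2,7); WM=3
i=3 t=5 v=4: → [2,8); WM=3
i=4 t=6 v=4: → [2,9); WM=3
i=5 t=9 v=8: → [9,12); WM=8
i=6 t=9 v=7: → [9,12); WM=8
i=7 t=7 v=1: → [2,12); WM=8
i=8 t=12 v=8: → [12,15); WM=11
i=9 t=12 v=3: → [12,15); WM=11
i=10 t=13 v=4: → [12,16); WM=11
i=11 t=13 v=4: → [12,16); WM=12
i=12 t=13 v=7: → [12,16); WM=12
i=13 t=19 v=5: → [19,22); WM=12
i=14 t=15 v=7: → [12,18); WM=18
i=15 t=16 v=6: → [12,19); WM=18
i=16 t=19 v=6: → [19,22); WM=18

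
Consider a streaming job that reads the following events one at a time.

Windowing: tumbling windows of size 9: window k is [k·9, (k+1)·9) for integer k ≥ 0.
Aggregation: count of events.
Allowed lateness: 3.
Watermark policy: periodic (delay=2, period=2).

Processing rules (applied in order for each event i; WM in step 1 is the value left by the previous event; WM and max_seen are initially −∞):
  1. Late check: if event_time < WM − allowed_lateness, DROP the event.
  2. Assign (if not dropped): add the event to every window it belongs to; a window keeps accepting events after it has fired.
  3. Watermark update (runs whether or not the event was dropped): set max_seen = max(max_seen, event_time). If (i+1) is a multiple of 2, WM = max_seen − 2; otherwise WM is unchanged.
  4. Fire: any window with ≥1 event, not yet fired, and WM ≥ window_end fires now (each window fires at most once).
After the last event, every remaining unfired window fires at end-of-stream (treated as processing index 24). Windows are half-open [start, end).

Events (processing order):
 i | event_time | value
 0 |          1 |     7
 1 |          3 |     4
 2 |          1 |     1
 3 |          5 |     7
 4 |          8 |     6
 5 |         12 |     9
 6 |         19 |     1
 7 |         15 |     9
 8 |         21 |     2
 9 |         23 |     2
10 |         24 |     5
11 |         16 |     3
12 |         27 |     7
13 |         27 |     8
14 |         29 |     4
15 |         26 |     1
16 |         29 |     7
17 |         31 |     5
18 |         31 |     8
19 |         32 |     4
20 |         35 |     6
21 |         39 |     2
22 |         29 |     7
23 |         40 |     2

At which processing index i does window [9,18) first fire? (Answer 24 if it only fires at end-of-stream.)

i=0 t=1 v=7: → [0,9); WM=−∞
i=1 t=3 v=4: → [0,9); WM=1
i=2 t=1 v=1: → [0,9); WM=1
i=3 t=5 v=7: → [0,9); WM=3
i=4 t=8 v=6: → [0,9); WM=3
i=5 t=12 v=9: → [9,18); WM=10; [0,9) fires=5
i=6 t=19 v=1: → [18,27); WM=10
i=7 t=15 v=9: → [9,18); WM=17
i=8 t=21 v=2: → [18,27); WM=17
i=9 t=23 v=2: → [18,27); WM=21; [9,18) fires=2
i=10 t=24 v=5: → [18,27); WM=21
i=11 t=16 v=3: DROP (t<21-3); WM=22
i=12 t=27 v=7: → [27,36); WM=22
i=13 t=27 v=8: → [27,36); WM=25
i=14 t=29 v=4: → [27,36); WM=25
i=15 t=26 v=1: → [18,27); WM=27; [18,27) fires=5
i=16 t=29 v=7: → [27,36); WM=27
i=17 t=31 v=5: → [27,36); WM=29
i=18 t=31 v=8: → [27,36); WM=29
i=19 t=32 v=4: → [27,36); WM=30
i=20 t=35 v=6: → [27,36); WM=30
i=21 t=39 v=2: → [36,45); WM=37; [27,36) fires=8
i=22 t=29 v=7: DROP (t<37-3); WM=37
i=23 t=40 v=2: → [36,45); WM=38

9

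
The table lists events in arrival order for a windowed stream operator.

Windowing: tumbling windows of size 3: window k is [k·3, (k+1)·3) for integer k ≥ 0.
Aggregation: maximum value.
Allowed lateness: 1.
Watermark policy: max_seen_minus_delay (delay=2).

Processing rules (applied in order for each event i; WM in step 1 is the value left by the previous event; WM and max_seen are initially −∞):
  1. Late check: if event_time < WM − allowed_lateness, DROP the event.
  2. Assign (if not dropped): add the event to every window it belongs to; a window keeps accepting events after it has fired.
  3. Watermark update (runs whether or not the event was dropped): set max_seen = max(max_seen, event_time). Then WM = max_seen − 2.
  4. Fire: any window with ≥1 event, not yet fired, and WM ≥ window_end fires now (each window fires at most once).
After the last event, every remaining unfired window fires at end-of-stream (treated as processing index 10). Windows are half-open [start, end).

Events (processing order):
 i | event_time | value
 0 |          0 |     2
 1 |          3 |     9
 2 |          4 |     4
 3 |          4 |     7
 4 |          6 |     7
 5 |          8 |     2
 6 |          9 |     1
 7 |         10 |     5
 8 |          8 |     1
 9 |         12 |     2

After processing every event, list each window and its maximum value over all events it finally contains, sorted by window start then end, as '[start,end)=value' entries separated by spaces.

[0,3)=2 [3,6)=9 [6,9)=7 [9,12)=5 [12,15)=2

i=0 t=0 v=2: → [0,3); WM=-2
i=1 t=3 v=9: → [3,6); WM=1
i=2 t=4 v=4: → [3,6); WM=2
i=3 t=4 v=7: → [3,6); WM=2
i=4 t=6 v=7: → [6,9); WM=4; [0,3) fires=2
i=5 t=8 v=2: → [6,9); WM=6; [3,6) fires=9
i=6 t=9 v=1: → [9,12); WM=7
i=7 t=10 v=5: → [9,12); WM=8
i=8 t=8 v=1: → [6,9); WM=8
i=9 t=12 v=2: → [12,15); WM=10; [6,9) fires=7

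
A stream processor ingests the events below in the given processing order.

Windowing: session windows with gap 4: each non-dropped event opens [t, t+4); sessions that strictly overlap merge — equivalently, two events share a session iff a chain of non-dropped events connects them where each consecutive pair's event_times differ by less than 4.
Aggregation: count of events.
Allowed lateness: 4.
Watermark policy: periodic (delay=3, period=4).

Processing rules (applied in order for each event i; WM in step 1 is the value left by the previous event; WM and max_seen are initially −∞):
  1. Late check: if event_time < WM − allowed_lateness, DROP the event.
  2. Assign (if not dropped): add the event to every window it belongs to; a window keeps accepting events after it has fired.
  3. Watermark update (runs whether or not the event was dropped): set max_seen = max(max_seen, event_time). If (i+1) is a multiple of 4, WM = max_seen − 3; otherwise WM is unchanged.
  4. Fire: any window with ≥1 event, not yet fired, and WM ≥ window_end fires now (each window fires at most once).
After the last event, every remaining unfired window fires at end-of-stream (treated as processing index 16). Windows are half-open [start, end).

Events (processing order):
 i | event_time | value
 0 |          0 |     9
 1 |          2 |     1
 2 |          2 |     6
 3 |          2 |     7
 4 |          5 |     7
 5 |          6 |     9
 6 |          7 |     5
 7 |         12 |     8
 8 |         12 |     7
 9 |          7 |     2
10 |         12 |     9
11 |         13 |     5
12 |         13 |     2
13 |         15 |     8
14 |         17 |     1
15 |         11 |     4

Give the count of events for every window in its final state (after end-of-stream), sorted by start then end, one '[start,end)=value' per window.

i=0 t=0 v=9: → [0,4); WM=−∞
i=1 t=2 v=1: → [0,6); WM=−∞
i=2 t=2 v=6: → [0,6); WM=−∞
i=3 t=2 v=7: → [0,6); WM=-1
i=4 t=5 v=7: → [0,9); WM=-1
i=5 t=6 v=9: → [0,10); WM=-1
i=6 t=7 v=5: → [0,11); WM=-1
i=7 t=12 v=8: → [12,16); WM=9
i=8 t=12 v=7: → [12,16); WM=9
i=9 t=7 v=2: → [0,11); WM=9
i=10 t=12 v=9: → [12,16); WM=9
i=11 t=13 v=5: → [12,17); WM=10
i=12 t=13 v=2: → [12,17); WM=10
i=13 t=15 v=8: → [12,19); WM=10
i=14 t=17 v=1: → [12,21); WM=10
i=15 t=11 v=4: → [11,21); WM=14

[0,11)=8 [11,21)=8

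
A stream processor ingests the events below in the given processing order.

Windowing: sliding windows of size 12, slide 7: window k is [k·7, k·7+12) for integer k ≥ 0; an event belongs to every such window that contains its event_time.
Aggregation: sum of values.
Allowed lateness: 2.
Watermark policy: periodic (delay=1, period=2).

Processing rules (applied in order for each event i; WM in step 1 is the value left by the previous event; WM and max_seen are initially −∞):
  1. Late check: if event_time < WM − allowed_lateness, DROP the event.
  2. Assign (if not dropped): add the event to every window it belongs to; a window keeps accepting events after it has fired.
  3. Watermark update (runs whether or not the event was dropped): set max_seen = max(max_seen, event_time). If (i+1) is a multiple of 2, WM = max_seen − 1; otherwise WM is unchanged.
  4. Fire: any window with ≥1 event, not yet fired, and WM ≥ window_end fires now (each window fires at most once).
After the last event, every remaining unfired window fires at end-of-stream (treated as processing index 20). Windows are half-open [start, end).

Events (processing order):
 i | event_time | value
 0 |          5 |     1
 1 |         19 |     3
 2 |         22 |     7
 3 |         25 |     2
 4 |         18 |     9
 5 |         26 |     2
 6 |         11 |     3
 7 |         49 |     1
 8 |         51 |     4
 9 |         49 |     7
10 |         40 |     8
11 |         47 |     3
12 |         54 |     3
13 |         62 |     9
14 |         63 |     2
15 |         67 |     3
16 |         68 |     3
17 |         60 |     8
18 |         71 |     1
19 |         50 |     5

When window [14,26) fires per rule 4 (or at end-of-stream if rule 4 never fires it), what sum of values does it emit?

i=0 t=5 v=1: → [0,12); WM=−∞
i=1 t=19 v=3: → [14,26); WM=18; [0,12) fires=1
i=2 t=22 v=7: → [21,33),[14,26); WM=18
i=3 t=25 v=2: → [21,33),[14,26); WM=24
i=4 t=18 v=9: DROP (t<24-2); WM=24
i=5 t=26 v=2: → [21,33); WM=25
i=6 t=11 v=3: DROP (t<25-2); WM=25
i=7 t=49 v=1: → [49,61),[42,54); WM=48; [14,26) fires=12 [21,33) fires=11
i=8 t=51 v=4: → [49,61),[42,54); WM=48
i=9 t=49 v=7: → [49,61),[42,54); WM=50
i=10 t=40 v=8: DROP (t<50-2); WM=50
i=11 t=47 v=3: DROP (t<50-2); WM=50
i=12 t=54 v=3: → [49,61); WM=50
i=13 t=62 v=9: → [56,68); WM=61; [42,54) fires=12 [49,61) fires=15
i=14 t=63 v=2: → [63,75),[56,68); WM=61
i=15 t=67 v=3: → [63,75),[56,68); WM=66
i=16 t=68 v=3: → [63,75); WM=66
i=17 t=60 v=8: DROP (t<66-2); WM=67
i=18 t=71 v=1: → [70,82),[63,75); WM=67
i=19 t=50 v=5: DROP (t<67-2); WM=70; [56,68) fires=14

12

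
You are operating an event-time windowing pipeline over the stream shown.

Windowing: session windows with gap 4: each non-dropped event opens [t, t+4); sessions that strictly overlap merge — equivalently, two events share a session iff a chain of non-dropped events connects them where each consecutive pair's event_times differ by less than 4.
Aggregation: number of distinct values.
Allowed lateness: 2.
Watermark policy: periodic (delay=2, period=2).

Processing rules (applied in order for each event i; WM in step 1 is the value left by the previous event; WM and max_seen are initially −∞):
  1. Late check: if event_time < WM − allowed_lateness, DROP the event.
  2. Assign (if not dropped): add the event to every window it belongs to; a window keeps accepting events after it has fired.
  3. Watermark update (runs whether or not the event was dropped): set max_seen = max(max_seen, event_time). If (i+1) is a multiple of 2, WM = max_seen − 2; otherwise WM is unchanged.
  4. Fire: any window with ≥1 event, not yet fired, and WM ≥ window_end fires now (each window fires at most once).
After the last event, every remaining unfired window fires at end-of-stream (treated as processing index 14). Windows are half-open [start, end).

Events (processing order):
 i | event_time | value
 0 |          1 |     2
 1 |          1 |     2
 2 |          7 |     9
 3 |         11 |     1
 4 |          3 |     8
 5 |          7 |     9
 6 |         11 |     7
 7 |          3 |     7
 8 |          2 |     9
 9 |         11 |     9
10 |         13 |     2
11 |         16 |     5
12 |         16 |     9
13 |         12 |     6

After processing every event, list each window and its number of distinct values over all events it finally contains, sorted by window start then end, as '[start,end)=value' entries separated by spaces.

i=0 t=1 v=2: → [1,5); WM=−∞
i=1 t=1 v=2: → [1,5); WM=-1
i=2 t=7 v=9: → [7,11); WM=-1
i=3 t=11 v=1: → [11,15); WM=9
i=4 t=3 v=8: DROP (t<9-2); WM=9
i=5 t=7 v=9: → [7,11); WM=9
i=6 t=11 v=7: → [11,15); WM=9
i=7 t=3 v=7: DROP (t<9-2); WM=9
i=8 t=2 v=9: DROP (t<9-2); WM=9
i=9 t=11 v=9: → [11,15); WM=9
i=10 t=13 v=2: → [11,17); WM=9
i=11 t=16 v=5: → [11,20); WM=14
i=12 t=16 v=9: → [11,20); WM=14
i=13 t=12 v=6: → [11,20); WM=14

[1,5)=1 [7,11)=1 [11,20)=6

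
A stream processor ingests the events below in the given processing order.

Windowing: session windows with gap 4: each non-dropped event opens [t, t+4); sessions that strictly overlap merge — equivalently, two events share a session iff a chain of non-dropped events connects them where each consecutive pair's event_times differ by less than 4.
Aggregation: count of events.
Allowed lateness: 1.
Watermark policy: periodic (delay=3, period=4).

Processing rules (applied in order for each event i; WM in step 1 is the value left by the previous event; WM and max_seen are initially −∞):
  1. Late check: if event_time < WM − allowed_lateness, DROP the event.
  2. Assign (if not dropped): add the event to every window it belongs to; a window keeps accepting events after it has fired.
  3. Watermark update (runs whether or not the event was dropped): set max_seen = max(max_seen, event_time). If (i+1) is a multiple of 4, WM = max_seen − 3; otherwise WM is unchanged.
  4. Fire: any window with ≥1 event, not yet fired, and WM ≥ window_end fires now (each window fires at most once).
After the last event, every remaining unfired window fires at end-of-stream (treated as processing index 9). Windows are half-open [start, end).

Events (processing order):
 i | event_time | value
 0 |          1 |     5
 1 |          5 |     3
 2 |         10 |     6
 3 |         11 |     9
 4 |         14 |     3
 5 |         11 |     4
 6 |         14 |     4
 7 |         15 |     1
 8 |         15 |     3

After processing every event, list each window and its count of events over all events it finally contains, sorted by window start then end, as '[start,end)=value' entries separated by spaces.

i=0 t=1 v=5: → [1,5); WM=−∞
i=1 t=5 v=3: → [5,9); WM=−∞
i=2 t=10 v=6: → [10,14); WM=−∞
i=3 t=11 v=9: → [10,15); WM=8
i=4 t=14 v=3: → [10,18); WM=8
i=5 t=11 v=4: → [10,18); WM=8
i=6 t=14 v=4: → [10,18); WM=8
i=7 t=15 v=1: → [10,19); WM=12
i=8 t=15 v=3: → [10,19); WM=12

[1,5)=1 [5,9)=1 [10,19)=7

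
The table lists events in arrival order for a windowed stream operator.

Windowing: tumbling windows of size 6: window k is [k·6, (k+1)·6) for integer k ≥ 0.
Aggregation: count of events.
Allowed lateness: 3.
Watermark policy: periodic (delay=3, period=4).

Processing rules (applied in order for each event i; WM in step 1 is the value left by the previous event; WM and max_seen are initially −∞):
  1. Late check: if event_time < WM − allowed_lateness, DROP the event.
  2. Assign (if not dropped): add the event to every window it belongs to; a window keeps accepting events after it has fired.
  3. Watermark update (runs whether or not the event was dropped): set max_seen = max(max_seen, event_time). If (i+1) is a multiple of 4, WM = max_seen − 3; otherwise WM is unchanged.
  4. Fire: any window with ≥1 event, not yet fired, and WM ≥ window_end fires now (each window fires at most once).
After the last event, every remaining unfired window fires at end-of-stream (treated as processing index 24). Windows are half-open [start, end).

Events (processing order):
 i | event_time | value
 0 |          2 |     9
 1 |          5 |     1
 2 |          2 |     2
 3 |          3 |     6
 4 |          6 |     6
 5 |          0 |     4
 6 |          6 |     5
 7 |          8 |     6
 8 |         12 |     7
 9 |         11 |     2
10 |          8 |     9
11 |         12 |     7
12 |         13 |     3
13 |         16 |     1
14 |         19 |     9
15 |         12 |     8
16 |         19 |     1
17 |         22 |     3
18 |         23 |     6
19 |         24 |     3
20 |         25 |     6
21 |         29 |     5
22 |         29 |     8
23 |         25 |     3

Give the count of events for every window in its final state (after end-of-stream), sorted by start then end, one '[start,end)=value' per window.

i=0 t=2 v=9: → [0,6); WM=−∞
i=1 t=5 v=1: → [0,6); WM=−∞
i=2 t=2 v=2: → [0,6); WM=−∞
i=3 t=3 v=6: → [0,6); WM=2
i=4 t=6 v=6: → [6,12); WM=2
i=5 t=0 v=4: → [0,6); WM=2
i=6 t=6 v=5: → [6,12); WM=2
i=7 t=8 v=6: → [6,12); WM=5
i=8 t=12 v=7: → [12,18); WM=5
i=9 t=11 v=2: → [6,12); WM=5
i=10 t=8 v=9: → [6,12); WM=5
i=11 t=12 v=7: → [12,18); WM=9; [0,6) fires=5
i=12 t=13 v=3: → [12,18); WM=9
i=13 t=16 v=1: → [12,18); WM=9
i=14 t=19 v=9: → [18,24); WM=9
i=15 t=12 v=8: → [12,18); WM=16; [6,12) fires=5
i=16 t=19 v=1: → [18,24); WM=16
i=17 t=22 v=3: → [18,24); WM=16
i=18 t=23 v=6: → [18,24); WM=16
i=19 t=24 v=3: → [24,30); WM=21; [12,18) fires=5
i=20 t=25 v=6: → [24,30); WM=21
i=21 t=29 v=5: → [24,30); WM=21
i=22 t=29 v=8: → [24,30); WM=21
i=23 t=25 v=3: → [24,30); WM=26; [18,24) fires=4

[0,6)=5 [6,12)=5 [12,18)=5 [18,24)=4 [24,30)=5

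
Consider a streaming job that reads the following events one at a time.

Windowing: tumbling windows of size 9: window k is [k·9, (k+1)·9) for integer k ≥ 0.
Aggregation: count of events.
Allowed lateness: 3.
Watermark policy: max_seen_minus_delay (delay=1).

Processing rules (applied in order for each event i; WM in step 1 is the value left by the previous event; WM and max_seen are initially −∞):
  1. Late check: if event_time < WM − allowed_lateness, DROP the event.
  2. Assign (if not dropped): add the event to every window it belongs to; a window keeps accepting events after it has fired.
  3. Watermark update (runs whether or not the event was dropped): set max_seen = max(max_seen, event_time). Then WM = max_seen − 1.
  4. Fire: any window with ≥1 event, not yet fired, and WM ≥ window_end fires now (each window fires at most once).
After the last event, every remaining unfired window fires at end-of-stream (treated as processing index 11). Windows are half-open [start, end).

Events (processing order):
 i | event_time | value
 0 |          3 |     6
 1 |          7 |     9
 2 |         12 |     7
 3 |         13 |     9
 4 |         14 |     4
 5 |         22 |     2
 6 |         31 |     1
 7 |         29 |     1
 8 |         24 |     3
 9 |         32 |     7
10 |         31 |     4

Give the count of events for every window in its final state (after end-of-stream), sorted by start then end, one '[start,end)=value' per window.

[0,9)=2 [9,18)=3 [18,27)=1 [27,36)=4

i=0 t=3 v=6: → [0,9); WM=2
i=1 t=7 v=9: → [0,9); WM=6
i=2 t=12 v=7: → [9,18); WM=11; [0,9) fires=2
i=3 t=13 v=9: → [9,18); WM=12
i=4 t=14 v=4: → [9,18); WM=13
i=5 t=22 v=2: → [18,27); WM=21; [9,18) fires=3
i=6 t=31 v=1: → [27,36); WM=30; [18,27) fires=1
i=7 t=29 v=1: → [27,36); WM=30
i=8 t=24 v=3: DROP (t<30-3); WM=30
i=9 t=32 v=7: → [27,36); WM=31
i=10 t=31 v=4: → [27,36); WM=31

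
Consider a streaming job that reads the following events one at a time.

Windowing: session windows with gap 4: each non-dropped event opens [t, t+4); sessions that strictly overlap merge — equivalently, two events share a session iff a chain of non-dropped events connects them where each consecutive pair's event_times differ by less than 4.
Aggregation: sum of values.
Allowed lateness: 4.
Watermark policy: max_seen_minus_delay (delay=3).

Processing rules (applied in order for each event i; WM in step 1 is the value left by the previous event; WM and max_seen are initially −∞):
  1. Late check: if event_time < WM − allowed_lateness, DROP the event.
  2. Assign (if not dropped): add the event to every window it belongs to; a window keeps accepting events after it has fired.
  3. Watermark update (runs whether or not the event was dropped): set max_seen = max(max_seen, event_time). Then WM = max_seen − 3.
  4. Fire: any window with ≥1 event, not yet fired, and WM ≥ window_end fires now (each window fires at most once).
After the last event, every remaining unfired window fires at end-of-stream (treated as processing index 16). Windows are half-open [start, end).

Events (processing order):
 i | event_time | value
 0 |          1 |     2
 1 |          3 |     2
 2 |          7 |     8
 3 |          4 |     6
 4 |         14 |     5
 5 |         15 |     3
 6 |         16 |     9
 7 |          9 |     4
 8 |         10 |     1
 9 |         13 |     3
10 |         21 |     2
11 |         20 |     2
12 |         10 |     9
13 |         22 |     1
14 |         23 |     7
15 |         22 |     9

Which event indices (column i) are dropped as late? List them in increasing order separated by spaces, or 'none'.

i=0 t=1 v=2: → [1,5); WM=-2
i=1 t=3 v=2: → [1,7); WM=0
i=2 t=7 v=8: → [7,11); WM=4
i=3 t=4 v=6: → [1,11); WM=4
i=4 t=14 v=5: → [14,18); WM=11
i=5 t=15 v=3: → [14,19); WM=12
i=6 t=16 v=9: → [14,20); WM=13
i=7 t=9 v=4: → [1,13); WM=13
i=8 t=10 v=1: → [1,14); WM=13
i=9 t=13 v=3: → [1,20); WM=13
i=10 t=21 v=2: → [21,25); WM=18
i=11 t=20 v=2: → [20,25); WM=18
i=12 t=10 v=9: DROP (t<18-4); WM=18
i=13 t=22 v=1: → [20,26); WM=19
i=14 t=23 v=7: → [20,27); WM=20
i=15 t=22 v=9: → [20,27); WM=20

12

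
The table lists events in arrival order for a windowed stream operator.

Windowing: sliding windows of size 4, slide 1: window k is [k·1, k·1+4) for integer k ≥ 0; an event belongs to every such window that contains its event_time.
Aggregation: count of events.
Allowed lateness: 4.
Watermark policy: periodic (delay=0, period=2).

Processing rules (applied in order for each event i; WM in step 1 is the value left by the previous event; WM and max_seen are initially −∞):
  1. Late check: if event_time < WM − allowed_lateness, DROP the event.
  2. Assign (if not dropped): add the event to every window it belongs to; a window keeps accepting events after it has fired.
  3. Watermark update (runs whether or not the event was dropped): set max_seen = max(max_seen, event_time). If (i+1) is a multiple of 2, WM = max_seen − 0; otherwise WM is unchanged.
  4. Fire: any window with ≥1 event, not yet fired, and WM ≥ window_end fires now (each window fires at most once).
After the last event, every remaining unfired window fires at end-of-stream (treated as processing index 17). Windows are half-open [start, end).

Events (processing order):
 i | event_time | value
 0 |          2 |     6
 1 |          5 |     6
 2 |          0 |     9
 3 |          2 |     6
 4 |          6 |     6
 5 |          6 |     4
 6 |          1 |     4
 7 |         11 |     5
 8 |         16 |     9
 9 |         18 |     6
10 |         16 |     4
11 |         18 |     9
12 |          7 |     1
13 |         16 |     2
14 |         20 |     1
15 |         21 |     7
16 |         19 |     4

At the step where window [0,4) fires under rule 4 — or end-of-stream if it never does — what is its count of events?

i=0 t=2 v=6: → [2,6),[1,5),[0,4); WM=−∞
i=1 t=5 v=6: → [5,9),[4,8),[3,7),[2,6); WM=5; [0,4) fires=1 [1,5) fires=1
i=2 t=0 v=9: DROP (t<5-4); WM=5
i=3 t=2 v=6: → [2,6),[1,5),[0,4); WM=5
i=4 t=6 v=6: → [6,10),[5,9),[4,8),[3,7); WM=5
i=5 t=6 v=4: → [6,10),[5,9),[4,8),[3,7); WM=6; [2,6) fires=3
i=6 t=1 v=4: DROP (t<6-4); WM=6
i=7 t=11 v=5: → [11,15),[10,14),[9,13),[8,12); WM=11; [3,7) fires=3 [4,8) fires=3 [5,9) fires=3 [6,10) fires=2
i=8 t=16 v=9: → [16,20),[15,19),[14,18),[13,17); WM=11
i=9 t=18 v=6: → [18,22),[17,21),[16,20),[15,19); WM=18; [8,12) fires=1 [9,13) fires=1 [10,14) fires=1 [11,15) fires=1 [13,17) fires=1 [14,18) fires=1
i=10 t=16 v=4: → [16,20),[15,19),[14,18),[13,17); WM=18
i=11 t=18 v=9: → [18,22),[17,21),[16,20),[15,19); WM=18
i=12 t=7 v=1: DROP (t<18-4); WM=18
i=13 t=16 v=2: → [16,20),[15,19),[14,18),[13,17); WM=18
i=14 t=20 v=1: → [20,24),[19,23),[18,22),[17,21); WM=18
i=15 t=21 v=7: → [21,25),[20,24),[19,23),[18,22); WM=21; [15,19) fires=5 [16,20) fires=5 [17,21) fires=3
i=16 t=19 v=4: → [19,23),[18,22),[17,21),[16,20); WM=21

1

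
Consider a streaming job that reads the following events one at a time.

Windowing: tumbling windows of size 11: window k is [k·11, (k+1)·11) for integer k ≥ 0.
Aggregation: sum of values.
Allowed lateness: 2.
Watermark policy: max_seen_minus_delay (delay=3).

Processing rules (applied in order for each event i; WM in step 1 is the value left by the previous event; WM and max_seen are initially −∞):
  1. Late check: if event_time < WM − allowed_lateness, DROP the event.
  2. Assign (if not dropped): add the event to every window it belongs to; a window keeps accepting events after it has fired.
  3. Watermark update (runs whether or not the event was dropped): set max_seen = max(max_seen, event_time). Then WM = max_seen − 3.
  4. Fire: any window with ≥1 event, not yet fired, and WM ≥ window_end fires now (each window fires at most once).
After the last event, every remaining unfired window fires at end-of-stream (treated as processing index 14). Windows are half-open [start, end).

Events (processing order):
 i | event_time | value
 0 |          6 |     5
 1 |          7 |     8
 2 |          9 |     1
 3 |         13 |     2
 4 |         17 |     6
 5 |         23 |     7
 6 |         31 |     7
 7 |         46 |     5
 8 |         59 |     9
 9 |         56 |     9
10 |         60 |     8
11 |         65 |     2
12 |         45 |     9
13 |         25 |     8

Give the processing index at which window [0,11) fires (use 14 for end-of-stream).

i=0 t=6 v=5: → [0,11); WM=3
i=1 t=7 v=8: → [0,11); WM=4
i=2 t=9 v=1: → [0,11); WM=6
i=3 t=13 v=2: → [11,22); WM=10
i=4 t=17 v=6: → [11,22); WM=14; [0,11) fires=14
i=5 t=23 v=7: → [22,33); WM=20
i=6 t=31 v=7: → [22,33); WM=28; [11,22) fires=8
i=7 t=46 v=5: → [44,55); WM=43; [22,33) fires=14
i=8 t=59 v=9: → [55,66); WM=56; [44,55) fires=5
i=9 t=56 v=9: → [55,66); WM=56
i=10 t=60 v=8: → [55,66); WM=57
i=11 t=65 v=2: → [55,66); WM=62
i=12 t=45 v=9: DROP (t<62-2); WM=62
i=13 t=25 v=8: DROP (t<62-2); WM=62

4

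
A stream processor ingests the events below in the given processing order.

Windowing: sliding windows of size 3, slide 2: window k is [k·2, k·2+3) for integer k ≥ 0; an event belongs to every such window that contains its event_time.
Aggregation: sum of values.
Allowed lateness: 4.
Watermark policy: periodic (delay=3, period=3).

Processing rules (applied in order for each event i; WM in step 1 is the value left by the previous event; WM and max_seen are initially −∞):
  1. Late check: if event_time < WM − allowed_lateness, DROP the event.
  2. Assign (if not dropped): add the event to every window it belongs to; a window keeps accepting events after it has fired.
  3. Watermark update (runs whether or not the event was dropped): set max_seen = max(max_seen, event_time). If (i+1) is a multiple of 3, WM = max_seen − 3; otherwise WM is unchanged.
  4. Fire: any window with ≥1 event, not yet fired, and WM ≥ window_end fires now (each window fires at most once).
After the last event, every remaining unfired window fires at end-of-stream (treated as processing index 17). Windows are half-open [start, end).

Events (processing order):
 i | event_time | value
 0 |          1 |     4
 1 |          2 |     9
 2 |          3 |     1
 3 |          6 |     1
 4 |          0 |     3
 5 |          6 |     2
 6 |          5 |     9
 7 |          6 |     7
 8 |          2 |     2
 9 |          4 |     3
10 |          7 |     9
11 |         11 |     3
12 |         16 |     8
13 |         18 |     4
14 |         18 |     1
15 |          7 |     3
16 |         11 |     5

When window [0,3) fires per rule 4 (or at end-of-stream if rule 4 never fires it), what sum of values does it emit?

16

i=0 t=1 v=4: → [0,3); WM=−∞
i=1 t=2 v=9: → [2,5),[0,3); WM=−∞
i=2 t=3 v=1: → [2,5); WM=0
i=3 t=6 v=1: → [6,9),[4,7); WM=0
i=4 t=0 v=3: → [0,3); WM=0
i=5 t=6 v=2: → [6,9),[4,7); WM=3; [0,3) fires=16
i=6 t=5 v=9: → [4,7); WM=3
i=7 t=6 v=7: → [6,9),[4,7); WM=3
i=8 t=2 v=2: → [2,5),[0,3); WM=3
i=9 t=4 v=3: → [4,7),[2,5); WM=3
i=10 t=7 v=9: → [6,9); WM=3
i=11 t=11 v=3: → [10,13); WM=8; [2,5) fires=15 [4,7) fires=22
i=12 t=16 v=8: → [16,19),[14,17); WM=8
i=13 t=18 v=4: → [18,21),[16,19); WM=8
i=14 t=18 v=1: → [18,21),[16,19); WM=15; [6,9) fires=19 [10,13) fires=3
i=15 t=7 v=3: DROP (t<15-4); WM=15
i=16 t=11 v=5: → [10,13); WM=15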